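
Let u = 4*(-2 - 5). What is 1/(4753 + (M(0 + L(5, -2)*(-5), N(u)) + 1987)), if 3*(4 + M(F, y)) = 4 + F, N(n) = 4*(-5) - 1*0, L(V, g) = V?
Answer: 1/6729 ≈ 0.00014861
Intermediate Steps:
u = -28 (u = 4*(-7) = -28)
N(n) = -20 (N(n) = -20 + 0 = -20)
M(F, y) = -8/3 + F/3 (M(F, y) = -4 + (4 + F)/3 = -4 + (4/3 + F/3) = -8/3 + F/3)
1/(4753 + (M(0 + L(5, -2)*(-5), N(u)) + 1987)) = 1/(4753 + ((-8/3 + (0 + 5*(-5))/3) + 1987)) = 1/(4753 + ((-8/3 + (0 - 25)/3) + 1987)) = 1/(4753 + ((-8/3 + (⅓)*(-25)) + 1987)) = 1/(4753 + ((-8/3 - 25/3) + 1987)) = 1/(4753 + (-11 + 1987)) = 1/(4753 + 1976) = 1/6729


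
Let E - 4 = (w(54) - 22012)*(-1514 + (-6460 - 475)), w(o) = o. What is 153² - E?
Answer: -185499737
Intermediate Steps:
E = 185523146 (E = 4 + (54 - 22012)*(-1514 + (-6460 - 475)) = 4 - 21958*(-1514 - 6935) = 4 - 21958*(-8449) = 4 + 185523142 = 185523146)
153² - E = 153² - 1*185523146 = 23409 - 185523146 = -185499737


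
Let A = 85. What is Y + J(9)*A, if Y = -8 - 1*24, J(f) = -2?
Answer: -202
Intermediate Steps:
Y = -32 (Y = -8 - 24 = -32)
Y + J(9)*A = -32 - 2*85 = -32 - 170 = -202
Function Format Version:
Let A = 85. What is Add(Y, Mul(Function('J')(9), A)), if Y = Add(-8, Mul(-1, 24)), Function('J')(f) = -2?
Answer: -202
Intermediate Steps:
Y = -32 (Y = Add(-8, -24) = -32)
Add(Y, Mul(Function('J')(9), A)) = Add(-32, Mul(-2, 85)) = Add(-32, -170) = -202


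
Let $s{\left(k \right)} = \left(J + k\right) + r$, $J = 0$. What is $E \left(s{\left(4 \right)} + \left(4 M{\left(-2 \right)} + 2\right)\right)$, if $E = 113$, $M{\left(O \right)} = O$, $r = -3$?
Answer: $-565$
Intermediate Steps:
$s{\left(k \right)} = -3 + k$ ($s{\left(k \right)} = \left(0 + k\right) - 3 = k - 3 = -3 + k$)
$E \left(s{\left(4 \right)} + \left(4 M{\left(-2 \right)} + 2\right)\right) = 113 \left(\left(-3 + 4\right) + \left(4 \left(-2\right) + 2\right)\right) = 113 \left(1 + \left(-8 + 2\right)\right) = 113 \left(1 - 6\right) = 113 \left(-5\right) = -565$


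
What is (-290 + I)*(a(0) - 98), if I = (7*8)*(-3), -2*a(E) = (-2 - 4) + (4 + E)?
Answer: 44426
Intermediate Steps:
a(E) = 1 - E/2 (a(E) = -((-2 - 4) + (4 + E))/2 = -(-6 + (4 + E))/2 = -(-2 + E)/2 = 1 - E/2)
I = -168 (I = 56*(-3) = -168)
(-290 + I)*(a(0) - 98) = (-290 - 168)*((1 - ½*0) - 98) = -458*((1 + 0) - 98) = -458*(1 - 98) = -458*(-97) = 44426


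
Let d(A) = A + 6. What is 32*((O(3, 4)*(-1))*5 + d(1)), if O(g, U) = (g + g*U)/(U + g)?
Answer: -832/7 ≈ -118.86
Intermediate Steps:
d(A) = 6 + A
O(g, U) = (g + U*g)/(U + g)
32*((O(3, 4)*(-1))*5 + d(1)) = 32*(((3*(1 + 4)/(4 + 3))*(-1))*5 + (6 + 1)) = 32*(((3*5/7)*(-1))*5 + 7) = 32*(((3*(⅐)*5)*(-1))*5 + 7) = 32*(((15/7)*(-1))*5 + 7) = 32*(-15/7*5 + 7) = 32*(-75/7 + 7) = 32*(-26/7) = -832/7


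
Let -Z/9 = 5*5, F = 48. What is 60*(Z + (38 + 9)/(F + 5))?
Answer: -712680/53 ≈ -13447.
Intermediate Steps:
Z = -225 (Z = -45*5 = -9*25 = -225)
60*(Z + (38 + 9)/(F + 5)) = 60*(-225 + (38 + 9)/(48 + 5)) = 60*(-225 + 47/53) = 60*(-11878/53) = -712680/53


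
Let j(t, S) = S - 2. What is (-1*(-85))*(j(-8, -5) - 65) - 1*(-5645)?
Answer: -475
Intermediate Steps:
j(t, S) = -2 + S
(-1*(-85))*(j(-8, -5) - 65) - 1*(-5645) = (-1*(-85))*((-2 - 5) - 65) - 1*(-5645) = 85*(-7 - 65) + 5645 = 85*(-72) + 5645 = -6120 + 5645 = -475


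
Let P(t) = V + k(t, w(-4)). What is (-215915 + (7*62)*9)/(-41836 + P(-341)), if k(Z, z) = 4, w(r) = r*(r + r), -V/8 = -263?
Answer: 212009/39728 ≈ 5.3365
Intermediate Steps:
V = 2104 (V = -8*(-263) = 2104)
w(r) = 2*r² (w(r) = r*(2*r) = 2*r²)
P(t) = 2108 (P(t) = 2104 + 4 = 2108)
(-215915 + (7*62)*9)/(-41836 + P(-341)) = (-215915 + (7*62)*9)/(-41836 + 2108) = (-215915 + 434*9)/(-39728) = (-215915 + 3906)*(-1/39728) = -212009*(-1/39728) = 212009/39728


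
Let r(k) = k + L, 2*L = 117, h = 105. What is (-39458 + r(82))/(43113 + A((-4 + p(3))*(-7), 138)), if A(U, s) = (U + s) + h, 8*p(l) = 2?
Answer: -157270/173529 ≈ -0.90630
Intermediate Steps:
p(l) = ¼ (p(l) = (⅛)*2 = ¼)
L = 117/2 (L = (½)*117 = 117/2 ≈ 58.500)
r(k) = 117/2 + k (r(k) = k + 117/2 = 117/2 + k)
A(U, s) = 105 + U + s (A(U, s) = (U + s) + 105 = 105 + U + s)
(-39458 + r(82))/(43113 + A((-4 + p(3))*(-7), 138)) = (-39458 + (117/2 + 82))/(43113 + (105 + (-4 + ¼)*(-7) + 138)) = (-39458 + 281/2)/(43113 + (105 - 15/4*(-7) + 138)) = -78635/(2*(43113 + (105 + 105/4 + 138))) = -78635/(2*(43113 + 1077/4)) = -78635/(2*173529/4) = -78635/2*4/173529 = -157270/173529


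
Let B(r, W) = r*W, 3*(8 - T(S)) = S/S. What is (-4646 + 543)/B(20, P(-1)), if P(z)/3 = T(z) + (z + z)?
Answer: -4103/340 ≈ -12.068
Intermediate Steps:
T(S) = 23/3 (T(S) = 8 - S/(3*S) = 8 - ⅓*1 = 8 - ⅓ = 23/3)
P(z) = 23 + 6*z (P(z) = 3*(23/3 + (z + z)) = 3*(23/3 + 2*z) = 23 + 6*z)
B(r, W) = W*r
(-4646 + 543)/B(20, P(-1)) = (-4646 + 543)/(((23 + 6*(-1))*20)) = -4103*1/(20*(23 - 6)) = -4103/(17*20) = -4103/340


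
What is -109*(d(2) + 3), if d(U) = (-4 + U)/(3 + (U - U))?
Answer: -763/3 ≈ -254.33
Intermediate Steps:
d(U) = -4/3 + U/3 (d(U) = (-4 + U)/(3 + 0) = (-4 + U)/3 = (-4 + U)*(⅓) = -4/3 + U/3)
-109*(d(2) + 3) = -109*((-4/3 + (⅓)*2) + 3) = -109*((-4/3 + ⅔) + 3) = -109*(-⅔ + 3) = -109*7/3 = -763/3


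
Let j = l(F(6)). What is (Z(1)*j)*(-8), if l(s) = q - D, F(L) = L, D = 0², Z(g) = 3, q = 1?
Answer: -24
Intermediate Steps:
D = 0
l(s) = 1 (l(s) = 1 - 1*0 = 1 + 0 = 1)
j = 1
(Z(1)*j)*(-8) = (3*1)*(-8) = 3*(-8) = -24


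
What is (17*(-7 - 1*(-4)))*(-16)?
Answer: 816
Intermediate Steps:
(17*(-7 - 1*(-4)))*(-16) = (17*(-7 + 4))*(-16) = (17*(-3))*(-16) = -51*(-16) = 816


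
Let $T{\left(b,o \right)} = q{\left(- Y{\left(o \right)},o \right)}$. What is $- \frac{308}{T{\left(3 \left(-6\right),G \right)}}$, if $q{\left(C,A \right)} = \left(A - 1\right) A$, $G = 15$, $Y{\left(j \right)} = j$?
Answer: $- \frac{22}{15} \approx -1.4667$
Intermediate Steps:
$q{\left(C,A \right)} = A \left(-1 + A\right)$ ($q{\left(C,A \right)} = \left(-1 + A\right) A = A \left(-1 + A\right)$)
$T{\left(b,o \right)} = o \left(-1 + o\right)$
$- \frac{308}{T{\left(3 \left(-6\right),G \right)}} = - \frac{308}{15 \left(-1 + 15\right)} = - \frac{308}{15 \cdot 14} = - \frac{308}{210} = \left(-308\right) \frac{1}{210} = - \frac{22}{15}$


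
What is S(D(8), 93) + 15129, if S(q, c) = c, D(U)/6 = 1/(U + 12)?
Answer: 15222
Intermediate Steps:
D(U) = 6/(12 + U) (D(U) = 6/(U + 12) = 6/(12 + U))
S(D(8), 93) + 15129 = 93 + 15129 = 15222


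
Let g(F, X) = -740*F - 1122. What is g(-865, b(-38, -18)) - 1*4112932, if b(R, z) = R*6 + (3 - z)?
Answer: -3473954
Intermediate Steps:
b(R, z) = 3 - z + 6*R (b(R, z) = 6*R + (3 - z) = 3 - z + 6*R)
g(F, X) = -1122 - 740*F
g(-865, b(-38, -18)) - 1*4112932 = (-1122 - 740*(-865)) - 1*4112932 = (-1122 + 640100) - 4112932 = 638978 - 4112932 = -3473954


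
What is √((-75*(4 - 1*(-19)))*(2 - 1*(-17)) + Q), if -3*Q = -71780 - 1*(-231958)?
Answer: I*√775509/3 ≈ 293.54*I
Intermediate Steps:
Q = -160178/3 (Q = -(-71780 - 1*(-231958))/3 = -(-71780 + 231958)/3 = -⅓*160178 = -160178/3 ≈ -53393.)
√((-75*(4 - 1*(-19)))*(2 - 1*(-17)) + Q) = √((-75*(4 - 1*(-19)))*(2 - 1*(-17)) - 160178/3) = √((-75*(4 + 19))*(2 + 17) - 160178/3) = √(-75*23*19 - 160178/3) = √(-1725*19 - 160178/3) = √(-32775 - 160178/3) = √(-258503/3) = I*√775509/3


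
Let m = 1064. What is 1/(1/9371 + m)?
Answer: 9371/9970745 ≈ 0.00093985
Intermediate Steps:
1/(1/9371 + m) = 1/(1/9371 + 1064) = 1/(9970745/9371) = 9371/9970745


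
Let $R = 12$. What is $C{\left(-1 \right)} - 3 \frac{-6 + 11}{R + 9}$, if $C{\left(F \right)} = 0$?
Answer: $- \frac{5}{7} \approx -0.71429$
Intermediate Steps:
$C{\left(-1 \right)} - 3 \frac{-6 + 11}{R + 9} = 0 - 3 \frac{-6 + 11}{12 + 9} = 0 - 3 \cdot \frac{5}{21} = 0 - 3 \cdot 5 \cdot \frac{1}{21} = 0 - \frac{5}{7} = - \frac{5}{7}$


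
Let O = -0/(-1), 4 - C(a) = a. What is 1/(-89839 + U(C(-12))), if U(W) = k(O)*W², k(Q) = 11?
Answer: -1/87023 ≈ -1.1491e-5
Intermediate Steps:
C(a) = 4 - a
O = 0 (O = -0*(-1) = -5*0 = 0)
U(W) = 11*W²
1/(-89839 + U(C(-12))) = 1/(-89839 + 11*(4 - 1*(-12))²) = 1/(-89839 + 11*(4 + 12)²) = 1/(-89839 + 11*16²) = 1/(-89839 + 11*256) = 1/(-89839 + 2816) = 1/(-87023) = -1/87023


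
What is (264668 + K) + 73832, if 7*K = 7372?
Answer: 2376872/7 ≈ 3.3955e+5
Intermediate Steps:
K = 7372/7 (K = (⅐)*7372 = 7372/7 ≈ 1053.1)
(264668 + K) + 73832 = (264668 + 7372/7) + 73832 = 1860048/7 + 73832 = 2376872/7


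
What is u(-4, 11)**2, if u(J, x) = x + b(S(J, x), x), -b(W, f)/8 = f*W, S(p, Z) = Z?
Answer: 915849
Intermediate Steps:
b(W, f) = -8*W*f (b(W, f) = -8*f*W = -8*W*f)
u(J, x) = x - 8*x**2 (u(J, x) = x - 8*x*x = x - 8*x**2)
u(-4, 11)**2 = (11*(1 - 8*11))**2 = (11*(1 - 88))**2 = (11*(-87))**2 = (-957)**2 = 915849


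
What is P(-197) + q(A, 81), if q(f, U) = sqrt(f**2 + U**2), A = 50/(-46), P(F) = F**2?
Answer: 38809 + sqrt(3471394)/23 ≈ 38890.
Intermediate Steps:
A = -25/23 (A = 50*(-1/46) = -25/23 ≈ -1.0870)
q(f, U) = sqrt(U**2 + f**2)
P(-197) + q(A, 81) = (-197)**2 + sqrt(81**2 + (-25/23)**2) = 38809 + sqrt(6561 + 625/529) = 38809 + sqrt(3471394/529) = 38809 + sqrt(3471394)/23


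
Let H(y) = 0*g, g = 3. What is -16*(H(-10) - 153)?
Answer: 2448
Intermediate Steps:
H(y) = 0 (H(y) = 0*3 = 0)
-16*(H(-10) - 153) = -16*(0 - 153) = -16*(-153) = 2448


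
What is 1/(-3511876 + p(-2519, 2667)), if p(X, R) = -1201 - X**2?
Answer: -1/9858438 ≈ -1.0144e-7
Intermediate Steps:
1/(-3511876 + p(-2519, 2667)) = 1/(-3511876 + (-1201 - 1*(-2519)**2)) = 1/(-3511876 + (-1201 - 1*6345361)) = 1/(-3511876 + (-1201 - 6345361)) = 1/(-3511876 - 6346562) = 1/(-9858438) = -1/9858438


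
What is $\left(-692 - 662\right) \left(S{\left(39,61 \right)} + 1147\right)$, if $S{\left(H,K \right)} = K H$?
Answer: $-4774204$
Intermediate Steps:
$S{\left(H,K \right)} = H K$
$\left(-692 - 662\right) \left(S{\left(39,61 \right)} + 1147\right) = \left(-692 - 662\right) \left(39 \cdot 61 + 1147\right) = - 1354 \left(2379 + 1147\right) = \left(-1354\right) 3526 = -4774204$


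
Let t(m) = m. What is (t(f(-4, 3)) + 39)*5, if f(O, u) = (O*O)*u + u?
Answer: 450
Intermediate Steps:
f(O, u) = u + u*O² (f(O, u) = O²*u + u = u*O² + u = u + u*O²)
(t(f(-4, 3)) + 39)*5 = (3*(1 + (-4)²) + 39)*5 = (3*(1 + 16) + 39)*5 = (3*17 + 39)*5 = (51 + 39)*5 = 90*5 = 450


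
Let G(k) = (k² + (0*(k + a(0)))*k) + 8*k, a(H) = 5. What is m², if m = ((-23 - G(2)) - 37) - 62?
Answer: 20164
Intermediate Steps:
G(k) = k² + 8*k (G(k) = (k² + (0*(k + 5))*k) + 8*k = (k² + (0*(5 + k))*k) + 8*k = (k² + 0*k) + 8*k = (k² + 0) + 8*k = k² + 8*k)
m = -142 (m = ((-23 - 2*(8 + 2)) - 37) - 62 = ((-23 - 2*10) - 37) - 62 = ((-23 - 1*20) - 37) - 62 = ((-23 - 20) - 37) - 62 = (-43 - 37) - 62 = -80 - 62 = -142)
m² = (-142)² = 20164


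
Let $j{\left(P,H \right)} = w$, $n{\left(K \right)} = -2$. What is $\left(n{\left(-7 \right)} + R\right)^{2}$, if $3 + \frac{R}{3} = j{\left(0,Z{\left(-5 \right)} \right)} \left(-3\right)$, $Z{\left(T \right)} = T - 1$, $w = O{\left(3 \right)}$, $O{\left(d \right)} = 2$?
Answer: $841$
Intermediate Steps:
$w = 2$
$Z{\left(T \right)} = -1 + T$ ($Z{\left(T \right)} = T - 1 = -1 + T$)
$j{\left(P,H \right)} = 2$
$R = -27$ ($R = -9 + 3 \cdot 2 \left(-3\right) = -9 + 3 \left(-6\right) = -9 - 18 = -27$)
$\left(n{\left(-7 \right)} + R\right)^{2} = \left(-2 - 27\right)^{2} = \left(-29\right)^{2} = 841$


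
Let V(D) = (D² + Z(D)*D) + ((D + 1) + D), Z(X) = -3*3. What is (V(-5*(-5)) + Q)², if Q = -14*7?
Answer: 124609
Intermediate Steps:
Z(X) = -9
Q = -98
V(D) = 1 + D² - 7*D (V(D) = (D² - 9*D) + ((D + 1) + D) = (D² - 9*D) + ((1 + D) + D) = (D² - 9*D) + (1 + 2*D) = 1 + D² - 7*D)
(V(-5*(-5)) + Q)² = ((1 + (-5*(-5))² - (-35)*(-5)) - 98)² = ((1 + 25² - 7*25) - 98)² = ((1 + 625 - 175) - 98)² = (451 - 98)² = 353² = 124609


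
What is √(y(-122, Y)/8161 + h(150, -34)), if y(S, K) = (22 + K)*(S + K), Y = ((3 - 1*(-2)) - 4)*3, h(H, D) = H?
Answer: 5*√398640367/8161 ≈ 12.233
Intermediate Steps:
Y = 3 (Y = ((3 + 2) - 4)*3 = (5 - 4)*3 = 1*3 = 3)
y(S, K) = (22 + K)*(K + S)
√(y(-122, Y)/8161 + h(150, -34)) = √((3² + 22*3 + 22*(-122) + 3*(-122))/8161 + 150) = √((9 + 66 - 2684 - 366)*(1/8161) + 150) = √(-2975*1/8161 + 150) = √(-2975/8161 + 150) = √(1221175/8161) = 5*√398640367/8161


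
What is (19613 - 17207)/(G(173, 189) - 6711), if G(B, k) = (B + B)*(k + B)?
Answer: 2406/118541 ≈ 0.020297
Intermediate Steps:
G(B, k) = 2*B*(B + k) (G(B, k) = (2*B)*(B + k) = 2*B*(B + k))
(19613 - 17207)/(G(173, 189) - 6711) = (19613 - 17207)/(2*173*(173 + 189) - 6711) = 2406/(2*173*362 - 6711) = 2406/(125252 - 6711) = 2406/118541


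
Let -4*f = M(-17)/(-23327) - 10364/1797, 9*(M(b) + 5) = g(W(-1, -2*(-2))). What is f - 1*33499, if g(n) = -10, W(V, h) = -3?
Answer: -16850056564433/503023428 ≈ -33498.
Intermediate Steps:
M(b) = -55/9 (M(b) = -5 + (⅑)*(-10) = -5 - 10/9 = -55/9)
f = 725250139/503023428 (f = -(-55/9/(-23327) - 10364/1797)/4 = -(-55/9*(-1/23327) - 10364*1/1797)/4 = -(55/209943 - 10364/1797)/4 = -¼*(-725250139/125755857) = 725250139/503023428 ≈ 1.4418)
f - 1*33499 = 725250139/503023428 - 1*33499 = 725250139/503023428 - 33499 = -16850056564433/503023428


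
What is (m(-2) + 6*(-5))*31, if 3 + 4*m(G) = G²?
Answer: -3689/4 ≈ -922.25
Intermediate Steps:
m(G) = -¾ + G²/4
(m(-2) + 6*(-5))*31 = ((-¾ + (¼)*(-2)²) + 6*(-5))*31 = ((-¾ + (¼)*4) - 30)*31 = ((-¾ + 1) - 30)*31 = (¼ - 30)*31 = -119/4*31 = -3689/4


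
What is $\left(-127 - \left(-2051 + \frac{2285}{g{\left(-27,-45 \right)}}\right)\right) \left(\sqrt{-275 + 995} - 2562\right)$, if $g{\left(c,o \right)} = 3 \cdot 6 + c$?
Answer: $- \frac{16739254}{3} + \frac{78404 \sqrt{5}}{3} \approx -5.5213 \cdot 10^{6}$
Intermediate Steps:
$g{\left(c,o \right)} = 18 + c$
$\left(-127 - \left(-2051 + \frac{2285}{g{\left(-27,-45 \right)}}\right)\right) \left(\sqrt{-275 + 995} - 2562\right) = \left(-127 - \left(-2051 + \frac{2285}{18 - 27}\right)\right) \left(\sqrt{-275 + 995} - 2562\right) = \left(-127 + \left(- \frac{2285}{-9} + 2051\right)\right) \left(\sqrt{720} - 2562\right) = \left(-127 + \left(\left(-2285\right) \left(- \frac{1}{9}\right) + 2051\right)\right) \left(12 \sqrt{5} - 2562\right) = \left(-127 + \left(\frac{2285}{9} + 2051\right)\right) \left(-2562 + 12 \sqrt{5}\right) = \left(-127 + \frac{20744}{9}\right) \left(-2562 + 12 \sqrt{5}\right) = \frac{19601 \left(-2562 + 12 \sqrt{5}\right)}{9} = - \frac{16739254}{3} + \frac{78404 \sqrt{5}}{3}$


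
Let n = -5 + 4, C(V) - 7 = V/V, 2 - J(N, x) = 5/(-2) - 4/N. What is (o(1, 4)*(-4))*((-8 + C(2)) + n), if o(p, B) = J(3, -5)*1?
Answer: 70/3 ≈ 23.333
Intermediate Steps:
J(N, x) = 9/2 + 4/N (J(N, x) = 2 - (5/(-2) - 4/N) = 2 - (5*(-½) - 4/N) = 2 - (-5/2 - 4/N) = 2 + (5/2 + 4/N) = 9/2 + 4/N)
C(V) = 8 (C(V) = 7 + V/V = 7 + 1 = 8)
n = -1
o(p, B) = 35/6 (o(p, B) = (9/2 + 4/3)*1 = (35/6)*1 = 35/6)
(o(1, 4)*(-4))*((-8 + C(2)) + n) = ((35/6)*(-4))*((-8 + 8) - 1) = -70*(0 - 1)/3 = -70/3*(-1) = 70/3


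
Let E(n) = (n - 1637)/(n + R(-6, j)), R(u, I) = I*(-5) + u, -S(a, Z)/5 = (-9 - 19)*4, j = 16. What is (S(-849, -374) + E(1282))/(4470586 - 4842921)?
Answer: -133881/89062532 ≈ -0.0015032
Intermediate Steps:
S(a, Z) = 560 (S(a, Z) = -5*(-9 - 19)*4 = -(-140)*4 = -5*(-112) = 560)
R(u, I) = u - 5*I (R(u, I) = -5*I + u = u - 5*I)
E(n) = (-1637 + n)/(-86 + n) (E(n) = (n - 1637)/(n + (-6 - 5*16)) = (-1637 + n)/(n + (-6 - 80)) = (-1637 + n)/(n - 86) = (-1637 + n)/(-86 + n))
(S(-849, -374) + E(1282))/(4470586 - 4842921) = (560 + (-1637 + 1282)/(-86 + 1282))/(4470586 - 4842921) = (560 - 355/1196)/(-372335) = (560 + (1/1196)*(-355))*(-1/372335) = (560 - 355/1196)*(-1/372335) = (669405/1196)*(-1/372335) = -133881/89062532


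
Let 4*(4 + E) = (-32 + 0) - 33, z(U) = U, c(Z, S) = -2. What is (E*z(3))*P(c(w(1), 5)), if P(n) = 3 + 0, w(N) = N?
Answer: -729/4 ≈ -182.25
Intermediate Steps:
P(n) = 3
E = -81/4 (E = -4 + ((-32 + 0) - 33)/4 = -4 + (-32 - 33)/4 = -4 + (¼)*(-65) = -4 - 65/4 = -81/4 ≈ -20.250)
(E*z(3))*P(c(w(1), 5)) = -81/4*3*3 = -243/4*3 = -729/4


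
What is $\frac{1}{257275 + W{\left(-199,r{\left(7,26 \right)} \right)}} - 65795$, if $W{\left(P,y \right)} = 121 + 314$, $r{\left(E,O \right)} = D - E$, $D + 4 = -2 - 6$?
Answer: $- \frac{16956029449}{257710} \approx -65795.0$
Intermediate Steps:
$D = -12$ ($D = -4 - 8 = -12$)
$r{\left(E,O \right)} = -12 - E$
$W{\left(P,y \right)} = 435$
$\frac{1}{257275 + W{\left(-199,r{\left(7,26 \right)} \right)}} - 65795 = \frac{1}{257275 + 435} - 65795 = \frac{1}{257710} - 65795 = - \frac{16956029449}{257710}$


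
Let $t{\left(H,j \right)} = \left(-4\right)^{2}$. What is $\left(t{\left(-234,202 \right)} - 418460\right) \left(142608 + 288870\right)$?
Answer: $-180549380232$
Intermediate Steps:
$t{\left(H,j \right)} = 16$
$\left(t{\left(-234,202 \right)} - 418460\right) \left(142608 + 288870\right) = \left(16 - 418460\right) \left(142608 + 288870\right) = \left(-418444\right) 431478 = -180549380232$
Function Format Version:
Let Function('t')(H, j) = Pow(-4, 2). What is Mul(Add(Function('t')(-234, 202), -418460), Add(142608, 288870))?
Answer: -180549380232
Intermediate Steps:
Function('t')(H, j) = 16
Mul(Add(Function('t')(-234, 202), -418460), Add(142608, 288870)) = Mul(Add(16, -418460), Add(142608, 288870)) = Mul(-418444, 431478) = -180549380232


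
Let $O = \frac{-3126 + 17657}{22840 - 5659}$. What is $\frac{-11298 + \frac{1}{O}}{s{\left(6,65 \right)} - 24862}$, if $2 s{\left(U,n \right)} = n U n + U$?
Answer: $\frac{164154057}{177045704} \approx 0.92719$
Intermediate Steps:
$s{\left(U,n \right)} = \frac{U}{2} + \frac{U n^{2}}{2}$ ($s{\left(U,n \right)} = \frac{n U n + U}{2} = \frac{U n n + U}{2} = \frac{U n^{2} + U}{2} = \frac{U + U n^{2}}{2} = \frac{U}{2} + \frac{U n^{2}}{2}$)
$O = \frac{14531}{17181} \approx 0.84576$
$\frac{-11298 + \frac{1}{O}}{s{\left(6,65 \right)} - 24862} = \frac{-11298 + \frac{1}{\frac{14531}{17181}}}{\frac{1}{2} \cdot 6 \left(1 + 65^{2}\right) - 24862} = \frac{-11298 + \frac{17181}{14531}}{\frac{1}{2} \cdot 6 \left(1 + 4225\right) - 24862} = - \frac{164154057}{14531 \left(\frac{1}{2} \cdot 6 \cdot 4226 - 24862\right)} = - \frac{164154057}{14531 \left(12678 - 24862\right)} = - \frac{164154057}{14531 \left(-12184\right)} = \left(- \frac{164154057}{14531}\right) \left(- \frac{1}{12184}\right) = \frac{164154057}{177045704}$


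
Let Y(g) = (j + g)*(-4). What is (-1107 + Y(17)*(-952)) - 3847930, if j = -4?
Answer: -3799533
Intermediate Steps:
Y(g) = 16 - 4*g (Y(g) = (-4 + g)*(-4) = 16 - 4*g)
(-1107 + Y(17)*(-952)) - 3847930 = (-1107 + (16 - 4*17)*(-952)) - 3847930 = (-1107 + (16 - 68)*(-952)) - 3847930 = (-1107 - 52*(-952)) - 3847930 = (-1107 + 49504) - 3847930 = 48397 - 3847930 = -3799533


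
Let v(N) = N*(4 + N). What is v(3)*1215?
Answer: 25515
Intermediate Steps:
v(3)*1215 = (3*(4 + 3))*1215 = (3*7)*1215 = 21*1215 = 25515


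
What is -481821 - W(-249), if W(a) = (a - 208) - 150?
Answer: -481214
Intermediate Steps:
W(a) = -358 + a (W(a) = (-208 + a) - 150 = -358 + a)
-481821 - W(-249) = -481821 - (-358 - 249) = -481821 - 1*(-607) = -481821 + 607 = -481214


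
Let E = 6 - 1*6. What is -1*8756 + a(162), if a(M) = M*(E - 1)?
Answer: -8918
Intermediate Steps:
E = 0 (E = 6 - 6 = 0)
a(M) = -M (a(M) = M*(0 - 1) = M*(-1) = -M)
-1*8756 + a(162) = -1*8756 - 1*162 = -8756 - 162 = -8918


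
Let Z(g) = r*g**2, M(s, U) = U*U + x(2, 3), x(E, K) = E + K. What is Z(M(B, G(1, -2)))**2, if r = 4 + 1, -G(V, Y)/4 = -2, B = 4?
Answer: 566678025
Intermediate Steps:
G(V, Y) = 8 (G(V, Y) = -4*(-2) = 8)
r = 5
M(s, U) = 5 + U**2 (M(s, U) = U*U + (2 + 3) = U**2 + 5 = 5 + U**2)
Z(g) = 5*g**2
Z(M(B, G(1, -2)))**2 = (5*(5 + 8**2)**2)**2 = (5*(5 + 64)**2)**2 = (5*69**2)**2 = (5*4761)**2 = 23805**2 = 566678025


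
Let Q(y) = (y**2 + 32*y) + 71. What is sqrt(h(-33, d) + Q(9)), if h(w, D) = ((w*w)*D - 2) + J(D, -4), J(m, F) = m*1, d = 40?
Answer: sqrt(44038) ≈ 209.85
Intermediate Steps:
Q(y) = 71 + y**2 + 32*y
J(m, F) = m
h(w, D) = -2 + D + D*w**2 (h(w, D) = ((w*w)*D - 2) + D = (w**2*D - 2) + D = (D*w**2 - 2) + D = (-2 + D*w**2) + D = -2 + D + D*w**2)
sqrt(h(-33, d) + Q(9)) = sqrt((-2 + 40 + 40*(-33)**2) + (71 + 9**2 + 32*9)) = sqrt((-2 + 40 + 40*1089) + (71 + 81 + 288)) = sqrt((-2 + 40 + 43560) + 440) = sqrt(43598 + 440) = sqrt(44038)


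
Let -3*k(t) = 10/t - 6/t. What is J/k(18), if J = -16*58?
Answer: 12528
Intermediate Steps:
J = -928
k(t) = -4/(3*t) (k(t) = -(10/t - 6/t)/3 = -4/(3*t))
J/k(18) = -928/((-4/3/18)) = -928/((-4/3*1/18)) = -928/(-2/27) = -928*(-27/2) = 12528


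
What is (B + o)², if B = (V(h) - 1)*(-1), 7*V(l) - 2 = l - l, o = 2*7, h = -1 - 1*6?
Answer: 10609/49 ≈ 216.51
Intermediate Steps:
h = -7 (h = -1 - 6 = -7)
o = 14
V(l) = 2/7 (V(l) = 2/7 + (l - l)/7 = 2/7 + (⅐)*0 = 2/7 + 0 = 2/7)
B = 5/7 (B = (2/7 - 1)*(-1) = -5/7*(-1) = 5/7 ≈ 0.71429)
(B + o)² = (5/7 + 14)² = (103/7)² = 10609/49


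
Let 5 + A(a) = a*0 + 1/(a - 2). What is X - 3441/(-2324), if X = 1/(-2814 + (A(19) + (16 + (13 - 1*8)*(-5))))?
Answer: 165386567/111726300 ≈ 1.4803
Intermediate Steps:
A(a) = -5 + 1/(-2 + a) (A(a) = -5 + (a*0 + 1/(a - 2)) = -5 + (0 + 1/(-2 + a)) = -5 + 1/(-2 + a))
X = -17/48075 (X = 1/(-2814 + ((11 - 5*19)/(-2 + 19) + (16 + (13 - 1*8)*(-5)))) = 1/(-2814 + ((11 - 95)/17 + (16 + (13 - 8)*(-5)))) = 1/(-2814 + ((1/17)*(-84) + (16 + 5*(-5)))) = 1/(-2814 + (-84/17 + (16 - 25))) = 1/(-2814 + (-84/17 - 9)) = 1/(-2814 - 237/17) = 1/(-48075/17) = -17/48075 ≈ -0.00035361)
X - 3441/(-2324) = -17/48075 - 3441/(-2324) = -17/48075 - 3441*(-1)/2324 = -17/48075 - 1*(-3441/2324) = -17/48075 + 3441/2324 = 165386567/111726300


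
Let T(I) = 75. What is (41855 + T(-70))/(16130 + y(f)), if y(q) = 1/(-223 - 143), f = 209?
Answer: 15346380/5903579 ≈ 2.5995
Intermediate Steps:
y(q) = -1/366 (y(q) = 1/(-366) = -1/366)
(41855 + T(-70))/(16130 + y(f)) = (41855 + 75)/(16130 - 1/366) = 41930/(5903579/366) = 41930*(366/5903579) = 15346380/5903579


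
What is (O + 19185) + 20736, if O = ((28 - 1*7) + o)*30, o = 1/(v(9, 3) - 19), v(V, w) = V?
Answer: 40548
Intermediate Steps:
o = -1/10 (o = 1/(9 - 19) = 1/(-10) = -1/10 ≈ -0.10000)
O = 627 (O = ((28 - 1*7) - 1/10)*30 = ((28 - 7) - 1/10)*30 = (21 - 1/10)*30 = (209/10)*30 = 627)
(O + 19185) + 20736 = (627 + 19185) + 20736 = 19812 + 20736 = 40548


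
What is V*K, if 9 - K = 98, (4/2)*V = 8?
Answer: -356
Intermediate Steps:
V = 4 (V = (½)*8 = 4)
K = -89 (K = 9 - 1*98 = 9 - 98 = -89)
V*K = 4*(-89) = -356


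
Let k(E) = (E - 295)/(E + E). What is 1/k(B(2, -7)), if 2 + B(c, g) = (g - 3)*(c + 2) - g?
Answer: 7/33 ≈ 0.21212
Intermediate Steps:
B(c, g) = -2 - g + (-3 + g)*(2 + c) (B(c, g) = -2 + ((g - 3)*(c + 2) - g) = -2 + ((-3 + g)*(2 + c) - g) = -2 + (-g + (-3 + g)*(2 + c)) = -2 - g + (-3 + g)*(2 + c))
k(E) = (-295 + E)/(2*E) (k(E) = (-295 + E)/((2*E)) = (-295 + E)*(1/(2*E)) = (-295 + E)/(2*E))
1/k(B(2, -7)) = 1/((-295 + (-8 - 7 - 3*2 + 2*(-7)))/(2*(-8 - 7 - 3*2 + 2*(-7)))) = 1/((-295 + (-8 - 7 - 6 - 14))/(2*(-8 - 7 - 6 - 14))) = 1/((1/2)*(-295 - 35)/(-35)) = 1/((1/2)*(-1/35)*(-330)) = 1/(33/7) = 7/33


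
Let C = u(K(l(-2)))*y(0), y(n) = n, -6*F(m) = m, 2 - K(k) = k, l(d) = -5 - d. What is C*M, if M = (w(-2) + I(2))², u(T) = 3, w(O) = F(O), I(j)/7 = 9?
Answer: 0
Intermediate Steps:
I(j) = 63 (I(j) = 7*9 = 63)
K(k) = 2 - k
F(m) = -m/6
w(O) = -O/6
C = 0 (C = 3*0 = 0)
M = 36100/9 (M = (-⅙*(-2) + 63)² = (⅓ + 63)² = (190/3)² = 36100/9 ≈ 4011.1)
C*M = 0*(36100/9) = 0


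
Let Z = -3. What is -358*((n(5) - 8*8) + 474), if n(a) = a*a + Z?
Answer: -154656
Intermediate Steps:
n(a) = -3 + a² (n(a) = a*a - 3 = a² - 3 = -3 + a²)
-358*((n(5) - 8*8) + 474) = -358*(((-3 + 5²) - 8*8) + 474) = -358*(((-3 + 25) - 64) + 474) = -358*((22 - 64) + 474) = -358*(-42 + 474) = -358*432 = -154656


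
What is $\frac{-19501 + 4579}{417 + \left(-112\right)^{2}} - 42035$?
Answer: $- \frac{544830557}{12961} \approx -42036.0$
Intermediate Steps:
$\frac{-19501 + 4579}{417 + \left(-112\right)^{2}} - 42035 = - \frac{14922}{417 + 12544} - 42035 = - \frac{14922}{12961} - 42035 = - \frac{544830557}{12961}$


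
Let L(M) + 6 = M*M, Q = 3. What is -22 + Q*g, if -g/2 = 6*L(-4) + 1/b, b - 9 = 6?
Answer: -1912/5 ≈ -382.40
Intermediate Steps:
b = 15 (b = 9 + 6 = 15)
L(M) = -6 + M**2 (L(M) = -6 + M*M = -6 + M**2)
g = -1802/15 (g = -2*(6*(-6 + (-4)**2) + 1/15) = -2*(6*(-6 + 16) + 1/15) = -2*(6*10 + 1/15) = -2*(60 + 1/15) = -2*901/15 = -1802/15 ≈ -120.13)
-22 + Q*g = -22 + 3*(-1802/15) = -22 - 1802/5 = -1912/5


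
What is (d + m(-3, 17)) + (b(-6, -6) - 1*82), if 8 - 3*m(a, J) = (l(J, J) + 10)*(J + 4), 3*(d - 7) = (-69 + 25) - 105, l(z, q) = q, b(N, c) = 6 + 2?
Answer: -303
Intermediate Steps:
b(N, c) = 8
d = -128/3 (d = 7 + ((-69 + 25) - 105)/3 = 7 + (-44 - 105)/3 = 7 + (1/3)*(-149) = 7 - 149/3 = -128/3 ≈ -42.667)
m(a, J) = 8/3 - (4 + J)*(10 + J)/3 (m(a, J) = 8/3 - (J + 10)*(J + 4)/3 = 8/3 - (10 + J)*(4 + J)/3 = 8/3 - (4 + J)*(10 + J)/3)
(d + m(-3, 17)) + (b(-6, -6) - 1*82) = (-128/3 + (-32/3 - 14/3*17 - 1/3*17**2)) + (8 - 1*82) = (-128/3 + (-32/3 - 238/3 - 1/3*289)) + (8 - 82) = (-128/3 + (-32/3 - 238/3 - 289/3)) - 74 = (-128/3 - 559/3) - 74 = -229 - 74 = -303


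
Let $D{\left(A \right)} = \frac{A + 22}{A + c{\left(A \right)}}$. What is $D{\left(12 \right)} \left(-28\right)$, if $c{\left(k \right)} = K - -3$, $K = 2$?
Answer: $-56$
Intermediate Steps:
$c{\left(k \right)} = 5$ ($c{\left(k \right)} = 2 - -3 = 2 + 3 = 5$)
$D{\left(A \right)} = \frac{22 + A}{5 + A}$ ($D{\left(A \right)} = \frac{A + 22}{A + 5} = \frac{22 + A}{5 + A}$)
$D{\left(12 \right)} \left(-28\right) = \frac{22 + 12}{5 + 12} \left(-28\right) = \frac{1}{17} \cdot 34 \left(-28\right) = 2 \left(-28\right) = -56$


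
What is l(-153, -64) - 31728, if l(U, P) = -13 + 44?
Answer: -31697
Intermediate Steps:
l(U, P) = 31
l(-153, -64) - 31728 = 31 - 31728 = -31697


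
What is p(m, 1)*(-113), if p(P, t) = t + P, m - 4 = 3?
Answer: -904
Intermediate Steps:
m = 7 (m = 4 + 3 = 7)
p(P, t) = P + t
p(m, 1)*(-113) = (7 + 1)*(-113) = 8*(-113) = -904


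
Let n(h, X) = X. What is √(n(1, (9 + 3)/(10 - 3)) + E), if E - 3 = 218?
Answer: √10913/7 ≈ 14.924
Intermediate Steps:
E = 221 (E = 3 + 218 = 221)
√(n(1, (9 + 3)/(10 - 3)) + E) = √((9 + 3)/(10 - 3) + 221) = √(12/7 + 221) = √(1559/7) = √10913/7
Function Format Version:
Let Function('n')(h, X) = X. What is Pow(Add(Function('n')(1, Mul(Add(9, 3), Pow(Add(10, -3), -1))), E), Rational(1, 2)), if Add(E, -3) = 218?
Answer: Mul(Rational(1, 7), Pow(10913, Rational(1, 2))) ≈ 14.924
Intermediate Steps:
E = 221 (E = Add(3, 218) = 221)
Pow(Add(Function('n')(1, Mul(Add(9, 3), Pow(Add(10, -3), -1))), E), Rational(1, 2)) = Pow(Add(Mul(Add(9, 3), Pow(Add(10, -3), -1)), 221), Rational(1, 2)) = Pow(Add(Mul(12, Pow(7, -1)), 221), Rational(1, 2)) = Pow(Add(Mul(12, Rational(1, 7)), 221), Rational(1, 2)) = Pow(Add(Rational(12, 7), 221), Rational(1, 2)) = Pow(Rational(1559, 7), Rational(1, 2)) = Mul(Rational(1, 7), Pow(10913, Rational(1, 2)))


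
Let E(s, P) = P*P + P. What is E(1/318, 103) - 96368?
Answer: -85656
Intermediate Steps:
E(s, P) = P + P² (E(s, P) = P² + P = P + P²)
E(1/318, 103) - 96368 = 103*(1 + 103) - 96368 = 103*104 - 96368 = 10712 - 96368 = -85656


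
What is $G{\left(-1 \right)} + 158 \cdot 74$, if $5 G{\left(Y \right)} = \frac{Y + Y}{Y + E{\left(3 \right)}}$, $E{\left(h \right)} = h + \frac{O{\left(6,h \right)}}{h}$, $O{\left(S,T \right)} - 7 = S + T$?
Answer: $\frac{643057}{55} \approx 11692.0$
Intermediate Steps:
$O{\left(S,T \right)} = 7 + S + T$ ($O{\left(S,T \right)} = 7 + \left(S + T\right) = 7 + S + T$)
$E{\left(h \right)} = h + \frac{13 + h}{h}$ ($E{\left(h \right)} = h + \frac{7 + 6 + h}{h} = h + \frac{13 + h}{h}$)
$G{\left(Y \right)} = \frac{2 Y}{5 \left(\frac{25}{3} + Y\right)}$ ($G{\left(Y \right)} = \frac{\left(Y + Y\right) \frac{1}{Y + \left(1 + 3 + \frac{13}{3}\right)}}{5} = \frac{2 Y \frac{1}{Y + \left(1 + 3 + 13 \cdot \frac{1}{3}\right)}}{5} = \frac{2 Y \frac{1}{Y + \left(1 + 3 + \frac{13}{3}\right)}}{5} = \frac{2 Y \frac{1}{Y + \frac{25}{3}}}{5} = \frac{2 Y \frac{1}{\frac{25}{3} + Y}}{5} = \frac{2 Y}{5 \left(\frac{25}{3} + Y\right)}$)
$G{\left(-1 \right)} + 158 \cdot 74 = \frac{6}{5} \left(-1\right) \frac{1}{25 + 3 \left(-1\right)} + 158 \cdot 74 = \frac{6}{5} \left(-1\right) \frac{1}{25 - 3} + 11692 = \frac{6}{5} \left(-1\right) \frac{1}{22} + 11692 = - \frac{3}{55} + 11692 = \frac{643057}{55}$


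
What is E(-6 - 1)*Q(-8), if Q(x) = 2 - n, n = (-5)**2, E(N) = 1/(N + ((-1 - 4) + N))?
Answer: 23/19 ≈ 1.2105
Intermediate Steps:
E(N) = 1/(-5 + 2*N) (E(N) = 1/(N + (-5 + N)) = 1/(-5 + 2*N))
n = 25
Q(x) = -23 (Q(x) = 2 - 1*25 = 2 - 25 = -23)
E(-6 - 1)*Q(-8) = -23/(-5 + 2*(-6 - 1)) = -23/(-5 + 2*(-7)) = -23/(-5 - 14) = -23/(-19) = -1/19*(-23) = 23/19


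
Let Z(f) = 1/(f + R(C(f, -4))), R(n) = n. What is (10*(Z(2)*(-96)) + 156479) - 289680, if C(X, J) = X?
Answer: -133441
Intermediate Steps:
Z(f) = 1/(2*f) (Z(f) = 1/(f + f) = 1/(2*f))
(10*(Z(2)*(-96)) + 156479) - 289680 = (10*(((1/2)/2)*(-96)) + 156479) - 289680 = (10*(((1/2)*(1/2))*(-96)) + 156479) - 289680 = (10*((1/4)*(-96)) + 156479) - 289680 = (10*(-24) + 156479) - 289680 = (-240 + 156479) - 289680 = 156239 - 289680 = -133441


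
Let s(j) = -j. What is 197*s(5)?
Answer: -985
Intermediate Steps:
197*s(5) = 197*(-1*5) = 197*(-5) = -985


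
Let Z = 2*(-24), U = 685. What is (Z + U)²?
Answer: 405769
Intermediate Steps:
Z = -48
(Z + U)² = (-48 + 685)² = 637² = 405769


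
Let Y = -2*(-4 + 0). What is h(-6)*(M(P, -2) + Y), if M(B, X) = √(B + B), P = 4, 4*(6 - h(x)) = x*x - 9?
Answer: -6 - 3*√2/2 ≈ -8.1213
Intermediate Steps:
h(x) = 33/4 - x²/4 (h(x) = 6 - (x*x - 9)/4 = 6 - (x² - 9)/4 = 6 - (-9 + x²)/4 = 6 + (9/4 - x²/4) = 33/4 - x²/4)
M(B, X) = √2*√B (M(B, X) = √(2*B) = √2*√B)
Y = 8 (Y = -2*(-4) = 8)
h(-6)*(M(P, -2) + Y) = (33/4 - ¼*(-6)²)*(√2*√4 + 8) = (33/4 - ¼*36)*(√2*2 + 8) = (33/4 - 9)*(2*√2 + 8) = -3*(8 + 2*√2)/4 = -6 - 3*√2/2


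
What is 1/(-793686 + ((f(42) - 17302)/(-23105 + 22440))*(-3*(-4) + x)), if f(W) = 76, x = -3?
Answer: -665/527646156 ≈ -1.2603e-6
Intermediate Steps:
1/(-793686 + ((f(42) - 17302)/(-23105 + 22440))*(-3*(-4) + x)) = 1/(-793686 + ((76 - 17302)/(-23105 + 22440))*(-3*(-4) - 3)) = 1/(-793686 + (-17226/(-665))*(12 - 3)) = 1/(-793686 - 17226*(-1/665)*9) = 1/(-793686 + (17226/665)*9) = 1/(-793686 + 155034/665) = 1/(-527646156/665) = -665/527646156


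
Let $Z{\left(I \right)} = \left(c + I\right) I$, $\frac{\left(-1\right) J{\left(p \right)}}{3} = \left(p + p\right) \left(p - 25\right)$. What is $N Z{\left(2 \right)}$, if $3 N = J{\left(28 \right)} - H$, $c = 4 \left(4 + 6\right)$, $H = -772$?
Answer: $7504$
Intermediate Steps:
$J{\left(p \right)} = - 6 p \left(-25 + p\right)$ ($J{\left(p \right)} = - 3 \left(p + p\right) \left(p - 25\right) = - 3 \cdot 2 p \left(-25 + p\right) = - 6 p \left(-25 + p\right)$)
$c = 40$ ($c = 4 \cdot 10 = 40$)
$Z{\left(I \right)} = I \left(40 + I\right)$ ($Z{\left(I \right)} = \left(40 + I\right) I = I \left(40 + I\right)$)
$N = \frac{268}{3}$ ($N = \frac{6 \cdot 28 \left(25 - 28\right) - -772}{3} = \frac{6 \cdot 28 \left(25 - 28\right) + 772}{3} = \frac{6 \cdot 28 \left(-3\right) + 772}{3} = \frac{-504 + 772}{3} = \frac{1}{3} \cdot 268 = \frac{268}{3} \approx 89.333$)
$N Z{\left(2 \right)} = \frac{268 \cdot 2 \left(40 + 2\right)}{3} = \frac{268 \cdot 2 \cdot 42}{3} = \frac{268}{3} \cdot 84 = 7504$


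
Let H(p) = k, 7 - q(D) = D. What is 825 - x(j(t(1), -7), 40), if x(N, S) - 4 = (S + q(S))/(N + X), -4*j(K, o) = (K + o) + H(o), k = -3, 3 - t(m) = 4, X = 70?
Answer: 238883/291 ≈ 820.90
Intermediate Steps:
t(m) = -1 (t(m) = 3 - 1*4 = 3 - 4 = -1)
q(D) = 7 - D
H(p) = -3
j(K, o) = 3/4 - K/4 - o/4 (j(K, o) = -((K + o) - 3)/4 = -(-3 + K + o)/4 = 3/4 - K/4 - o/4)
x(N, S) = 4 + 7/(70 + N) (x(N, S) = 4 + (S + (7 - S))/(N + 70) = 4 + 7/(70 + N))
825 - x(j(t(1), -7), 40) = 825 - (287 + 4*(3/4 - 1/4*(-1) - 1/4*(-7)))/(70 + (3/4 - 1/4*(-1) - 1/4*(-7))) = 825 - (287 + 4*(3/4 + 1/4 + 7/4))/(70 + (3/4 + 1/4 + 7/4)) = 825 - (287 + 4*(11/4))/(70 + 11/4) = 825 - (287 + 11)/291/4 = 825 - 4*298/291 = 825 - 1*1192/291 = 825 - 1192/291 = 238883/291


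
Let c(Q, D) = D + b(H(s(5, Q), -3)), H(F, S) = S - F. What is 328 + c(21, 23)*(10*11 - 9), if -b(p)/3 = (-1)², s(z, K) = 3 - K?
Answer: 2348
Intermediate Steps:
b(p) = -3 (b(p) = -3*(-1)² = -3*1 = -3)
c(Q, D) = -3 + D (c(Q, D) = D - 3 = -3 + D)
328 + c(21, 23)*(10*11 - 9) = 328 + (-3 + 23)*(10*11 - 9) = 328 + 20*(110 - 9) = 328 + 20*101 = 328 + 2020 = 2348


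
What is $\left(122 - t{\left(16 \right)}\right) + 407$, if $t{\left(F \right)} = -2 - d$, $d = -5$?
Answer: $526$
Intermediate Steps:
$t{\left(F \right)} = 3$ ($t{\left(F \right)} = -2 - -5 = -2 + 5 = 3$)
$\left(122 - t{\left(16 \right)}\right) + 407 = \left(122 - 3\right) + 407 = 119 + 407 = 526$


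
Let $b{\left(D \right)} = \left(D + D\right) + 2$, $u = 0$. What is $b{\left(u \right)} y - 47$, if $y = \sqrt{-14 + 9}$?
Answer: $-47 + 2 i \sqrt{5} \approx -47.0 + 4.4721 i$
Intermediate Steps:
$b{\left(D \right)} = 2 + 2 D$ ($b{\left(D \right)} = 2 D + 2 = 2 + 2 D$)
$y = i \sqrt{5}$ ($y = \sqrt{-5} = i \sqrt{5} \approx 2.2361 i$)
$b{\left(u \right)} y - 47 = \left(2 + 2 \cdot 0\right) i \sqrt{5} - 47 = \left(2 + 0\right) i \sqrt{5} - 47 = 2 i \sqrt{5} - 47 = -47 + 2 i \sqrt{5}$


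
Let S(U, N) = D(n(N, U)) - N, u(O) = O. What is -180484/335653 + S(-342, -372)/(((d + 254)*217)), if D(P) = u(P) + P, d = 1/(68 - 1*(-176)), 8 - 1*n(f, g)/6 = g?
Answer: -684295731484/1504733405959 ≈ -0.45476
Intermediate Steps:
n(f, g) = 48 - 6*g
d = 1/244 (d = 1/(68 + 176) = 1/244 ≈ 0.0040984)
D(P) = 2*P (D(P) = P + P = 2*P)
S(U, N) = 96 - N - 12*U (S(U, N) = 2*(48 - 6*U) - N = (96 - 12*U) - N = 96 - N - 12*U)
-180484/335653 + S(-342, -372)/(((d + 254)*217)) = -180484/335653 + (96 - 1*(-372) - 12*(-342))/(((1/244 + 254)*217)) = -180484*1/335653 + (96 + 372 + 4104)/(((61977/244)*217)) = -180484/335653 + 4572/(13449009/244) = -180484/335653 + 4572*(244/13449009) = -180484/335653 + 371856/4483003 = -684295731484/1504733405959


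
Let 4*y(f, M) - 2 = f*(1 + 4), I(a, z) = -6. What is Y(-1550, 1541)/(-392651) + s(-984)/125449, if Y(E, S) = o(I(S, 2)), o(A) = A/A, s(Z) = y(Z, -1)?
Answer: -965779707/98515350598 ≈ -0.0098033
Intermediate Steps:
y(f, M) = ½ + 5*f/4 (y(f, M) = ½ + (f*(1 + 4))/4 = ½ + (f*5)/4 = ½ + (5*f)/4 = ½ + 5*f/4)
s(Z) = ½ + 5*Z/4
o(A) = 1
Y(E, S) = 1
Y(-1550, 1541)/(-392651) + s(-984)/125449 = 1/(-392651) + (½ + (5/4)*(-984))/125449 = 1*(-1/392651) + (½ - 1230)*(1/125449) = -1/392651 - 2459/2*1/125449 = -1/392651 - 2459/250898 = -965779707/98515350598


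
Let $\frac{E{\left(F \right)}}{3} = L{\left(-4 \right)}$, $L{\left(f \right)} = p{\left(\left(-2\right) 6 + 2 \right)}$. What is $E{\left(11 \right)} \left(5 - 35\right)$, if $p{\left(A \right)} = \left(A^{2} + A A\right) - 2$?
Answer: $-17820$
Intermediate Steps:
$p{\left(A \right)} = -2 + 2 A^{2}$ ($p{\left(A \right)} = \left(A^{2} + A^{2}\right) - 2 = 2 A^{2} - 2 = -2 + 2 A^{2}$)
$L{\left(f \right)} = 198$ ($L{\left(f \right)} = -2 + 2 \left(\left(-2\right) 6 + 2\right)^{2} = -2 + 2 \left(-12 + 2\right)^{2} = -2 + 2 \left(-10\right)^{2} = -2 + 2 \cdot 100 = -2 + 200 = 198$)
$E{\left(F \right)} = 594$ ($E{\left(F \right)} = 3 \cdot 198 = 594$)
$E{\left(11 \right)} \left(5 - 35\right) = 594 \left(5 - 35\right) = 594 \left(-30\right) = -17820$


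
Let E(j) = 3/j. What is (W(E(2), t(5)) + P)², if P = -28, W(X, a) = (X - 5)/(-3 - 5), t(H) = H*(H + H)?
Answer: 194481/256 ≈ 759.69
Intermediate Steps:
t(H) = 2*H² (t(H) = H*(2*H) = 2*H²)
W(X, a) = 5/8 - X/8 (W(X, a) = (-5 + X)/(-8) = (-5 + X)*(-⅛) = 5/8 - X/8)
(W(E(2), t(5)) + P)² = ((5/8 - 3/(8*2)) - 28)² = ((5/8 - ⅛*3/2) - 28)² = ((5/8 - 3/16) - 28)² = (7/16 - 28)² = (-441/16)² = 194481/256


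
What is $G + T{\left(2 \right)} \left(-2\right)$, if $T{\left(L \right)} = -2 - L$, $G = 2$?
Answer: $10$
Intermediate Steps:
$G + T{\left(2 \right)} \left(-2\right) = 2 + \left(-2 - 2\right) \left(-2\right) = 2 - -8 = 2 + 8 = 10$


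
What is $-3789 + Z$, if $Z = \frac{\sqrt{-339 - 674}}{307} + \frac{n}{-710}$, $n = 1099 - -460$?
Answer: $- \frac{2691749}{710} + \frac{i \sqrt{1013}}{307} \approx -3791.2 + 0.10367 i$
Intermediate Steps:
$n = 1559$ ($n = 1099 + 460 = 1559$)
$Z = - \frac{1559}{710} + \frac{i \sqrt{1013}}{307}$ ($Z = \frac{\sqrt{-339 - 674}}{307} + \frac{1559}{-710} = \sqrt{-339 - 674} \cdot \frac{1}{307} + 1559 \left(- \frac{1}{710}\right) = \sqrt{-339 - 674} \cdot \frac{1}{307} - \frac{1559}{710} = \sqrt{-1013} \cdot \frac{1}{307} - \frac{1559}{710} = i \sqrt{1013} \cdot \frac{1}{307} - \frac{1559}{710} = \frac{i \sqrt{1013}}{307} - \frac{1559}{710} = - \frac{1559}{710} + \frac{i \sqrt{1013}}{307} \approx -2.1958 + 0.10367 i$)
$-3789 + Z = -3789 - \left(\frac{1559}{710} - \frac{i \sqrt{1013}}{307}\right) = - \frac{2691749}{710} + \frac{i \sqrt{1013}}{307}$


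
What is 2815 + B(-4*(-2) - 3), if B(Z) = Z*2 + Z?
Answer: 2830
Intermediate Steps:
B(Z) = 3*Z (B(Z) = 2*Z + Z = 3*Z)
2815 + B(-4*(-2) - 3) = 2815 + 3*(-4*(-2) - 3) = 2815 + 3*(8 - 3) = 2815 + 3*5 = 2815 + 15 = 2830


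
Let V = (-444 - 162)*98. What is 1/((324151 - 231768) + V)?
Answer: 1/32995 ≈ 3.0308e-5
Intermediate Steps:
V = -59388 (V = -606*98 = -59388)
1/((324151 - 231768) + V) = 1/((324151 - 231768) - 59388) = 1/(92383 - 59388) = 1/32995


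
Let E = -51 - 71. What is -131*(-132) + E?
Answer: 17170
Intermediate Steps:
E = -122
-131*(-132) + E = -131*(-132) - 122 = 17292 - 122 = 17170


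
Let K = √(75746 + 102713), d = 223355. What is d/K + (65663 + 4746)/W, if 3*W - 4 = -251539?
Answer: -70409/83845 + 223355*√178459/178459 ≈ 527.88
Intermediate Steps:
W = -83845 (W = 4/3 + (⅓)*(-251539) = 4/3 - 251539/3 = -83845)
K = √178459 ≈ 422.44
d/K + (65663 + 4746)/W = 223355/(√178459) + (65663 + 4746)/(-83845) = 223355*(√178459/178459) + 70409*(-1/83845) = 223355*√178459/178459 - 70409/83845 = -70409/83845 + 223355*√178459/178459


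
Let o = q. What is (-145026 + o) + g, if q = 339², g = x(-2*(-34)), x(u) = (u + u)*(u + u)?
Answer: -11609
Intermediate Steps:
x(u) = 4*u² (x(u) = (2*u)*(2*u) = 4*u²)
g = 18496 (g = 4*(-2*(-34))² = 4*68² = 4*4624 = 18496)
q = 114921
o = 114921
(-145026 + o) + g = (-145026 + 114921) + 18496 = -30105 + 18496 = -11609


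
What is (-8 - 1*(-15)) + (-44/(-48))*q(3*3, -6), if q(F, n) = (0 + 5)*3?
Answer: 83/4 ≈ 20.750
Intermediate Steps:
q(F, n) = 15 (q(F, n) = 5*3 = 15)
(-8 - 1*(-15)) + (-44/(-48))*q(3*3, -6) = (-8 - 1*(-15)) - 44/(-48)*15 = (-8 + 15) - 44*(-1/48)*15 = 7 + (11/12)*15 = 7 + 55/4 = 83/4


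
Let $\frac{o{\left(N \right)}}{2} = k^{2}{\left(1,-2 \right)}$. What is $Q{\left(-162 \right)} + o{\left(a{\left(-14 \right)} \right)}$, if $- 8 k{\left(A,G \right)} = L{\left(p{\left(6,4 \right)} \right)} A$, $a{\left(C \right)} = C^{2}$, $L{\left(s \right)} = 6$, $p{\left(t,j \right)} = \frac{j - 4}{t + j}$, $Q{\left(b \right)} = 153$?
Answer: $\frac{1233}{8} \approx 154.13$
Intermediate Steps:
$p{\left(t,j \right)} = \frac{-4 + j}{j + t}$
$k{\left(A,G \right)} = - \frac{3 A}{4}$ ($k{\left(A,G \right)} = - \frac{6 A}{8} = - \frac{3 A}{4}$)
$o{\left(N \right)} = \frac{9}{8}$ ($o{\left(N \right)} = 2 \left(\left(- \frac{3}{4}\right) 1\right)^{2} = 2 \left(- \frac{3}{4}\right)^{2} = 2 \cdot \frac{9}{16} = \frac{9}{8}$)
$Q{\left(-162 \right)} + o{\left(a{\left(-14 \right)} \right)} = 153 + \frac{9}{8} = \frac{1233}{8}$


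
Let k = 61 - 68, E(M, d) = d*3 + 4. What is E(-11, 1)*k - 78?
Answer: -127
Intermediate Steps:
E(M, d) = 4 + 3*d (E(M, d) = 3*d + 4 = 4 + 3*d)
k = -7
E(-11, 1)*k - 78 = (4 + 3*1)*(-7) - 78 = (4 + 3)*(-7) - 78 = 7*(-7) - 78 = -49 - 78 = -127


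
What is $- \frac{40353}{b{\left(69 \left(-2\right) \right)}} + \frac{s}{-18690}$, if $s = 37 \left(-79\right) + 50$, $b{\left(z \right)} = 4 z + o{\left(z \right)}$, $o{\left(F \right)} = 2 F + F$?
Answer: $\frac{9011582}{214935} \approx 41.927$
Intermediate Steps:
$o{\left(F \right)} = 3 F$
$b{\left(z \right)} = 7 z$ ($b{\left(z \right)} = 4 z + 3 z = 7 z$)
$s = -2873$ ($s = -2923 + 50 = -2873$)
$- \frac{40353}{b{\left(69 \left(-2\right) \right)}} + \frac{s}{-18690} = - \frac{40353}{7 \cdot 69 \left(-2\right)} - \frac{2873}{-18690} = - \frac{40353}{7 \left(-138\right)} - - \frac{2873}{18690} = - \frac{40353}{-966} + \frac{2873}{18690} = \left(-40353\right) \left(- \frac{1}{966}\right) + \frac{2873}{18690} = \frac{13451}{322} + \frac{2873}{18690} = \frac{9011582}{214935}$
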